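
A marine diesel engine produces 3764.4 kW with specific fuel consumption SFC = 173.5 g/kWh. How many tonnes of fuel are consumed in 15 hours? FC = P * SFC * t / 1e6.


Formula: FC (tonnes) = P * SFC * t / 1,000,000
Step 1 — P * SFC * t = 3764.4 * 173.5 * 15 = 9796851.0 g
Step 2 — FC (tonnes) = 9796851.0 / 1,000,000 ≈ 9.7969 tonnes (5 s.f.)

9.7969 tonnes


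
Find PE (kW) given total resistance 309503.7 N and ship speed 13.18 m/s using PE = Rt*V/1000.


Formula: PE = Rt * V / 1000 (kW)
Step 1 — PE (W) = 309503.7 * 13.18 = 4079258.766 W
Step 2 — PE (kW) = 4079258.766 / 1000 ≈ 4079.3 kW (5 s.f.)

4079.3 kW


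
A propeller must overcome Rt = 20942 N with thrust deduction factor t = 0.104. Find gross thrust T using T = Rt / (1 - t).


Formula: T = Rt / (1 - t)
Step 1 — (1 - t) = 1 - 0.104 = 0.896
Step 2 — T = 20942 / 0.896 ≈ 23373 N (5 s.f.)

23373 N


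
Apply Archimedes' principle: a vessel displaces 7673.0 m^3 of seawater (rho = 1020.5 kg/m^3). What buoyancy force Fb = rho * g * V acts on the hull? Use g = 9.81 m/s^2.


Formula: Fb = rho * g * V
Substituting: Fb = 1020.5 * 9.81 * 7673.0
Intermediate: 1020.5 * 9.81 = 10011.105
Result: Fb = 10011.105 * 7673.0 ≈ 76815000 N (5 s.f.)

76815000 N


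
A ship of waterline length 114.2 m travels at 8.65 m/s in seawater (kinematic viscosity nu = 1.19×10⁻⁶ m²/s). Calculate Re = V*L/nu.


Formula: Re = V * L / nu
Step 1 — V * L = 8.65 * 114.2 = 987.83 m^2/s
Step 2 — Re = 987.83 / 1.19e-6 = 8.30e+08

8.30e+08


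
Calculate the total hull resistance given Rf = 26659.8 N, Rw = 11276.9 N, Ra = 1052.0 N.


Formula: Rt = Rf + Rw + Ra
Substituting: Rt = 26659.8 + 11276.9 + 1052.0
Result: Rt = 38988.7 N

38988.7 N


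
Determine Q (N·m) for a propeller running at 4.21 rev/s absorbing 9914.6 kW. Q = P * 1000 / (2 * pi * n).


Formula: Q = P_W / (2 * pi * n)
Step 1 — P_W = 9914.6 kW * 1000 = 9914600.0 W
Step 2 — 2 * pi * n = 2 * pi * 4.21 = 26.45221
Step 3 — Q = 9914600.0 / 26.45221 ≈ 374810 N·m (5 s.f.)

374810 N·m


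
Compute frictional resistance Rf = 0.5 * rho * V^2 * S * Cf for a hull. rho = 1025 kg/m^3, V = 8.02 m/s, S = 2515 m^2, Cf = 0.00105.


Formula: Rf = 0.5 * rho * V^2 * S * Cf
Step 1 — V^2 = 8.02^2 = 64.3204
Step 2 — 0.5 * rho * V^2 = 0.5 * 1025 * 64.3204 = 32964.205
Step 3 — Rf = 32964.205 * 2515 * 0.00105 ≈ 87050 N (5 s.f.)

87050 N


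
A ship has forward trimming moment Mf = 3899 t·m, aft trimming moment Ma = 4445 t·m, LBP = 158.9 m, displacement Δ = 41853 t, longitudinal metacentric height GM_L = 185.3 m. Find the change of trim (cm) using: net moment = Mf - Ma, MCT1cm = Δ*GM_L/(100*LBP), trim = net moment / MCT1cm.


Formula: net trimming moment = Mf - Ma; MCT1cm = Δ*GM_L/(100*LBP); trim = net moment / MCT1cm
Step 1 — net trimming moment = 3899 - 4445 = -546 t·m
Step 2 — MCT1cm = 41853 * 185.3 / (100 * 158.9) = 488.0655 t·m/cm
Step 3 — trim = -546 / 488.0655 ≈ -1.1187 cm (5 s.f.)

-1.1187 cm


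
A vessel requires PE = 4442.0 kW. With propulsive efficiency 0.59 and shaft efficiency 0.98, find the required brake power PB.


Formula: PB = PE / (eta_D * eta_S)
Step 1 — combined efficiency = eta_D * eta_S = 0.59 * 0.98 = 0.5782
Step 2 — PB = 4442.0 / 0.5782 ≈ 7682.5 kW (5 s.f.)

7682.5 kW


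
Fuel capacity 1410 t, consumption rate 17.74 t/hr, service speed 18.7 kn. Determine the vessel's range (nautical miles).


Formula: endurance = fuel / rate; range = endurance * speed
Step 1 — endurance = 1410 / 17.74 = 79.4814 hours
Step 2 — range = 79.4814 * 18.7 ≈ 1486.3 nautical miles (5 s.f.)

1486.3 NM


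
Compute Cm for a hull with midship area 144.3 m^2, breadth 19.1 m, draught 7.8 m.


Formula: Cm = Am / (B * T)
Step 1 — B * T = 19.1 * 7.8 = 148.98 m^2
Step 2 — Cm = 144.3 / 148.98 ≈ 0.96859 (5 s.f.)

0.96859


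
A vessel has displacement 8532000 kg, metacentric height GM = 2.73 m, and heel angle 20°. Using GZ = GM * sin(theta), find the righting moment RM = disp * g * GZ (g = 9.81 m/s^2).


Formula: GZ = GM * sin(theta); RM = disp * g * GZ
Step 1 — GZ = 2.73 * sin(20°) = 2.73 * 0.34202 = 0.933715 m
Step 2 — RM = 8532000 * 9.81 * 0.933715 ≈ 78151000 N·m (5 s.f.)

78151000 N·m


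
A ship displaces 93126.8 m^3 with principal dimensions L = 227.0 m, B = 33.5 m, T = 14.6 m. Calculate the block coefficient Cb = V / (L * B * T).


Formula: Cb = V / (L * B * T)
Step 1 — L * B * T = 227.0 * 33.5 * 14.6 = 111025.7 m^3
Step 2 — Cb = 93126.8 / 111025.7 ≈ 0.83879 (5 s.f.)

0.83879


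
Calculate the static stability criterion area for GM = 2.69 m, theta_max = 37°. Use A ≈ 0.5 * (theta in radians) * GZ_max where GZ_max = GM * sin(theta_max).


Formula: GZ_max = GM * sin(theta); Area = 0.5 * theta_rad * GZ_max
Step 1 — GZ_max = 2.69 * sin(37°) = 2.69 * 0.601815 = 1.618882 m
Step 2 — theta_rad = 37 * pi/180 = 0.645772 rad
Step 3 — Area = 0.5 * 0.645772 * 1.618882 ≈ 0.52271 m·rad (5 s.f.)

0.52271 m·rad


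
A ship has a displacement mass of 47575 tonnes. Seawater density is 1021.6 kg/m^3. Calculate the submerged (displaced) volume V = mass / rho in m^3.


Formula: V = mass / rho
Step 1 — convert tonnes to kg: 47575 t * 1000 = 47575000 kg
Step 2 — V = 47575000 / 1021.6 ≈ 46569 m^3 (5 s.f.)

46569 m^3


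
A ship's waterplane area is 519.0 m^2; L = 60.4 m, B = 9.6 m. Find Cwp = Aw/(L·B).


Formula: Cwp = Aw / (L * B)
Step 1 — L * B = 60.4 * 9.6 = 579.84 m^2
Step 2 — Cwp = 519.0 / 579.84 ≈ 0.89507 (5 s.f.)

0.89507


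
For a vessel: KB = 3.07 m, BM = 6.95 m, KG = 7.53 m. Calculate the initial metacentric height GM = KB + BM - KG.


Formula: GM = KB + BM - KG
Step 1 — KM = KB + BM = 3.07 + 6.95 = 10.02 m
Step 2 — GM = KM - KG = 10.02 - 7.53 = 2.49 m

2.49 m


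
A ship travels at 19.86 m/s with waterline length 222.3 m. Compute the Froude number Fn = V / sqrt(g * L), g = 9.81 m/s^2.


Formula: Fn = V / sqrt(g * L)
Step 1 — g * L = 9.81 * 222.3 = 2180.763
Step 2 — sqrt(g * L) = sqrt(2180.763) = 46.69864
Step 3 — Fn = 19.86 / 46.69864 ≈ 0.42528 (5 s.f.)

0.42528


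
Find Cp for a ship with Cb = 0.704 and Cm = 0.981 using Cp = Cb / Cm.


Formula: Cp = Cb / Cm
Substituting: Cp = 0.704 / 0.981
Result: Cp ≈ 0.71764 (5 s.f.)

0.71764


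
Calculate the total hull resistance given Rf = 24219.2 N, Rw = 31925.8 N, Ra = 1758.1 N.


Formula: Rt = Rf + Rw + Ra
Substituting: Rt = 24219.2 + 31925.8 + 1758.1
Result: Rt = 57903.1 N

57903.1 N


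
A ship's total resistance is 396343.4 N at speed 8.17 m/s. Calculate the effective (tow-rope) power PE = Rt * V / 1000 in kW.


Formula: PE = Rt * V / 1000 (kW)
Step 1 — PE (W) = 396343.4 * 8.17 = 3238125.578 W
Step 2 — PE (kW) = 3238125.578 / 1000 ≈ 3238.1 kW (5 s.f.)

3238.1 kW


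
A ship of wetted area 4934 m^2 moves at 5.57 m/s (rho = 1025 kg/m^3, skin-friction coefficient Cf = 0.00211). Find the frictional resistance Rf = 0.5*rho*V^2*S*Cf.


Formula: Rf = 0.5 * rho * V^2 * S * Cf
Step 1 — V^2 = 5.57^2 = 31.0249
Step 2 — 0.5 * rho * V^2 = 0.5 * 1025 * 31.0249 = 15900.26125
Step 3 — Rf = 15900.26125 * 4934 * 0.00211 ≈ 165530 N (5 s.f.)

165530 N


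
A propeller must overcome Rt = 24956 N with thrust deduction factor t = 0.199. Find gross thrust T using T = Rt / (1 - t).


Formula: T = Rt / (1 - t)
Step 1 — (1 - t) = 1 - 0.199 = 0.801
Step 2 — T = 24956 / 0.801 ≈ 31156 N (5 s.f.)

31156 N


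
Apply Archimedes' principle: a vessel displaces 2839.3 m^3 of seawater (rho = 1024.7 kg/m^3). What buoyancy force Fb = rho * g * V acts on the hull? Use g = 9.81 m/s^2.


Formula: Fb = rho * g * V
Substituting: Fb = 1024.7 * 9.81 * 2839.3
Intermediate: 1024.7 * 9.81 = 10052.307
Result: Fb = 10052.307 * 2839.3 ≈ 28542000 N (5 s.f.)

28542000 N


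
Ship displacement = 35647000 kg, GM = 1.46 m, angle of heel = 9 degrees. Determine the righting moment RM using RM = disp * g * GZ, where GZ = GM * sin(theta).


Formula: GZ = GM * sin(theta); RM = disp * g * GZ
Step 1 — GZ = 1.46 * sin(9°) = 1.46 * 0.156434 = 0.228394 m
Step 2 — RM = 35647000 * 9.81 * 0.228394 ≈ 79869000 N·m (5 s.f.)

79869000 N·m


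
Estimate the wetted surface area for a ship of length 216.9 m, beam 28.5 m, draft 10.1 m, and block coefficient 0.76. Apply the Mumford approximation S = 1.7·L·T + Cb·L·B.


Formula: S = 1.7*L*T + V/T with V = Cb*L*B*T, i.e. S = L * (1.7*T + Cb*B)
Step 1 — 1.7*T = 1.7 * 10.1 = 17.17 m
Step 2 — Cb*B = 0.76 * 28.5 = 21.66 m
Step 3 — 1.7*T + Cb*B = 17.17 + 21.66 = 38.83 m
Step 4 — S = 216.9 * 38.83 ≈ 8422.2 m^2 (5 s.f.)

8422.2 m^2


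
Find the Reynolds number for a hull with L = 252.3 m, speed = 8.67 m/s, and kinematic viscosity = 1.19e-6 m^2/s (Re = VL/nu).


Formula: Re = V * L / nu
Step 1 — V * L = 8.67 * 252.3 = 2187.441 m^2/s
Step 2 — Re = 2187.441 / 1.19e-6 = 1.84e+09

1.84e+09


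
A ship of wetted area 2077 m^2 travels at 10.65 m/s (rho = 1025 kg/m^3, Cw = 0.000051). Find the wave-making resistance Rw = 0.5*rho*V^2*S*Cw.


Formula: Rw = 0.5 * rho * V^2 * S * Cw
Step 1 — V^2 = 10.65^2 = 113.4225
Step 2 — 0.5 * rho * V^2 = 0.5 * 1025 * 113.4225 = 58129.03125
Step 3 — Rw = 58129.03125 * 2077 * 0.000051 ≈ 6157.4 N (5 s.f.)

6157.4 N


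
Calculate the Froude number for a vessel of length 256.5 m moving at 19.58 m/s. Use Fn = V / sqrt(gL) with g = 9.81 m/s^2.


Formula: Fn = V / sqrt(g * L)
Step 1 — g * L = 9.81 * 256.5 = 2516.265
Step 2 — sqrt(g * L) = sqrt(2516.265) = 50.162386
Step 3 — Fn = 19.58 / 50.162386 ≈ 0.39033 (5 s.f.)

0.39033


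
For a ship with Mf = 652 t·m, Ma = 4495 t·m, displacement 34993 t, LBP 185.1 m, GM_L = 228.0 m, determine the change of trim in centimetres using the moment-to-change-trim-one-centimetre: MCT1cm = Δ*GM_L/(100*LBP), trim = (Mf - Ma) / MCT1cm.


Formula: net trimming moment = Mf - Ma; MCT1cm = Δ*GM_L/(100*LBP); trim = net moment / MCT1cm
Step 1 — net trimming moment = 652 - 4495 = -3843 t·m
Step 2 — MCT1cm = 34993 * 228.0 / (100 * 185.1) = 431.0321 t·m/cm
Step 3 — trim = -3843 / 431.0321 ≈ -8.9158 cm (5 s.f.)

-8.9158 cm


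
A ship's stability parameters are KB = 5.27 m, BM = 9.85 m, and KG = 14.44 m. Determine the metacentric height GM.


Formula: GM = KB + BM - KG
Step 1 — KM = KB + BM = 5.27 + 9.85 = 15.12 m
Step 2 — GM = KM - KG = 15.12 - 14.44 = 0.68 m

0.68 m


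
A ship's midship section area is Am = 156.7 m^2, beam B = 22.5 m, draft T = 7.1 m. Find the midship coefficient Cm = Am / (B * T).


Formula: Cm = Am / (B * T)
Step 1 — B * T = 22.5 * 7.1 = 159.75 m^2
Step 2 — Cm = 156.7 / 159.75 ≈ 0.98091 (5 s.f.)

0.98091


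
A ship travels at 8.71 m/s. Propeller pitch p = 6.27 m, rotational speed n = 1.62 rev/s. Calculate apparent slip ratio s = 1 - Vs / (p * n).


Formula: s = 1 - Vs / (p * n)
Step 1 — p * n = 6.27 * 1.62 = 10.1574
Step 2 — Vs / (p*n) = 8.71 / 10.1574 = 0.857503 (6 d.p.)
Step 3 — s = 1 - 0.857503 = 0.142497

0.142497


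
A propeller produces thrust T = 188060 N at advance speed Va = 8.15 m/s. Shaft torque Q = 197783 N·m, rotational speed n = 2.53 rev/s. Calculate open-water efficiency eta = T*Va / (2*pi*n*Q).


Formula: eta = T * Va / (2 * pi * n * Q)
Step 1 — numerator = T * Va = 188060 * 8.15 = 1532689.0
Step 2 — 2 * pi * n = 2 * pi * 2.53 = 15.896459
Step 3 — denominator = 15.896459 * 197783 = 3144049.35
Step 4 — eta = 1532689.0 / 3144049.35 ≈ 0.48749 (5 s.f.)

0.48749


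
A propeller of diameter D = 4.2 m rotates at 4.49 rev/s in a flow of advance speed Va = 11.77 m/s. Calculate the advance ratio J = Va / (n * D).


Formula: J = Va / (n * D)
Step 1 — n * D = 4.49 * 4.2 = 18.858
Step 2 — J = 11.77 / 18.858 ≈ 0.62414 (5 s.f.)

0.62414


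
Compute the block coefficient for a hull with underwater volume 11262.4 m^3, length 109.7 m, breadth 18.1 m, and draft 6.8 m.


Formula: Cb = V / (L * B * T)
Step 1 — L * B * T = 109.7 * 18.1 * 6.8 = 13501.876 m^3
Step 2 — Cb = 11262.4 / 13501.876 ≈ 0.83414 (5 s.f.)

0.83414


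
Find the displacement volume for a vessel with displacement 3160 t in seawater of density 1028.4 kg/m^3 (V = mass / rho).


Formula: V = mass / rho
Step 1 — convert tonnes to kg: 3160 t * 1000 = 3160000 kg
Step 2 — V = 3160000 / 1028.4 ≈ 3072.7 m^3 (5 s.f.)

3072.7 m^3


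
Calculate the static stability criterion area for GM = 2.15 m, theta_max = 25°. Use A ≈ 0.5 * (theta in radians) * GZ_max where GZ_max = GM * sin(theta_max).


Formula: GZ_max = GM * sin(theta); Area = 0.5 * theta_rad * GZ_max
Step 1 — GZ_max = 2.15 * sin(25°) = 2.15 * 0.422618 = 0.908629 m
Step 2 — theta_rad = 25 * pi/180 = 0.436332 rad
Step 3 — Area = 0.5 * 0.436332 * 0.908629 ≈ 0.19823 m·rad (5 s.f.)

0.19823 m·rad


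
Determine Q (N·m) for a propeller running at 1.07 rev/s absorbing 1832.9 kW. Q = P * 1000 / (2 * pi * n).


Formula: Q = P_W / (2 * pi * n)
Step 1 — P_W = 1832.9 kW * 1000 = 1832900.0 W
Step 2 — 2 * pi * n = 2 * pi * 1.07 = 6.723008
Step 3 — Q = 1832900.0 / 6.723008 ≈ 272630 N·m (5 s.f.)

272630 N·m


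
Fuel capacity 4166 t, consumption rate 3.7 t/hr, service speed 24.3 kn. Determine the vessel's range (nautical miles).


Formula: endurance = fuel / rate; range = endurance * speed
Step 1 — endurance = 4166 / 3.7 = 1125.9459 hours
Step 2 — range = 1125.9459 * 24.3 ≈ 27360 nautical miles (5 s.f.)

27360 NM


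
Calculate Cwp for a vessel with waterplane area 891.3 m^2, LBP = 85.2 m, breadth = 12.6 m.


Formula: Cwp = Aw / (L * B)
Step 1 — L * B = 85.2 * 12.6 = 1073.52 m^2
Step 2 — Cwp = 891.3 / 1073.52 ≈ 0.83026 (5 s.f.)

0.83026


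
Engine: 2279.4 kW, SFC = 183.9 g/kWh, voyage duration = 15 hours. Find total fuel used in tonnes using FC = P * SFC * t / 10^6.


Formula: FC (tonnes) = P * SFC * t / 1,000,000
Step 1 — P * SFC * t = 2279.4 * 183.9 * 15 = 6287724.9 g
Step 2 — FC (tonnes) = 6287724.9 / 1,000,000 ≈ 6.2877 tonnes (5 s.f.)

6.2877 tonnes


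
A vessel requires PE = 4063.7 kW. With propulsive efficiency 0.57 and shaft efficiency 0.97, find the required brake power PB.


Formula: PB = PE / (eta_D * eta_S)
Step 1 — combined efficiency = eta_D * eta_S = 0.57 * 0.97 = 0.5529
Step 2 — PB = 4063.7 / 0.5529 ≈ 7349.8 kW (5 s.f.)

7349.8 kW


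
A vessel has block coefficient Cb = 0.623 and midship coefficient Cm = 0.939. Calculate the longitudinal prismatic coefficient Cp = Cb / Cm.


Formula: Cp = Cb / Cm
Substituting: Cp = 0.623 / 0.939
Result: Cp ≈ 0.66347 (5 s.f.)

0.66347


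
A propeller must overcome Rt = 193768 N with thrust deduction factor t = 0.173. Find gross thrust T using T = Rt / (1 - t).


Formula: T = Rt / (1 - t)
Step 1 — (1 - t) = 1 - 0.173 = 0.827
Step 2 — T = 193768 / 0.827 ≈ 234300 N (5 s.f.)

234300 N


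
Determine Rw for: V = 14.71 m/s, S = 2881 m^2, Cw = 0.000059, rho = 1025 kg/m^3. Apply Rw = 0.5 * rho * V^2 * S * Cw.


Formula: Rw = 0.5 * rho * V^2 * S * Cw
Step 1 — V^2 = 14.71^2 = 216.3841
Step 2 — 0.5 * rho * V^2 = 0.5 * 1025 * 216.3841 = 110896.85125
Step 3 — Rw = 110896.85125 * 2881 * 0.000059 ≈ 18850 N (5 s.f.)

18850 N


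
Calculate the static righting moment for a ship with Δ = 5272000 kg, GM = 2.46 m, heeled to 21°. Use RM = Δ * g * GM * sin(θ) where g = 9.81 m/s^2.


Formula: GZ = GM * sin(theta); RM = disp * g * GZ
Step 1 — GZ = 2.46 * sin(21°) = 2.46 * 0.358368 = 0.881585 m
Step 2 — RM = 5272000 * 9.81 * 0.881585 ≈ 45594000 N·m (5 s.f.)

45594000 N·m


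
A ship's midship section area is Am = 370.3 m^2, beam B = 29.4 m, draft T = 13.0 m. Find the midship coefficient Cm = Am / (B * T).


Formula: Cm = Am / (B * T)
Step 1 — B * T = 29.4 * 13.0 = 382.2 m^2
Step 2 — Cm = 370.3 / 382.2 ≈ 0.96886 (5 s.f.)

0.96886


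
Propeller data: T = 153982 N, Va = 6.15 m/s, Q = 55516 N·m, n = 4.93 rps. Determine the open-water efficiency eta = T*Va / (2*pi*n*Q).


Formula: eta = T * Va / (2 * pi * n * Q)
Step 1 — numerator = T * Va = 153982 * 6.15 = 946989.3
Step 2 — 2 * pi * n = 2 * pi * 4.93 = 30.976104
Step 3 — denominator = 30.976104 * 55516 = 1719669.39
Step 4 — eta = 946989.3 / 1719669.39 ≈ 0.55068 (5 s.f.)

0.55068


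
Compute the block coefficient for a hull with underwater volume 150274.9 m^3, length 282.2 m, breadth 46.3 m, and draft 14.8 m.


Formula: Cb = V / (L * B * T)
Step 1 — L * B * T = 282.2 * 46.3 * 14.8 = 193374.728 m^3
Step 2 — Cb = 150274.9 / 193374.728 ≈ 0.77712 (5 s.f.)

0.77712


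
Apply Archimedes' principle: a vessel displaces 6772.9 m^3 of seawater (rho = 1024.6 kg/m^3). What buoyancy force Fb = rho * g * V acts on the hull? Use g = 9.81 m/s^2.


Formula: Fb = rho * g * V
Substituting: Fb = 1024.6 * 9.81 * 6772.9
Intermediate: 1024.6 * 9.81 = 10051.326
Result: Fb = 10051.326 * 6772.9 ≈ 68077000 N (5 s.f.)

68077000 N


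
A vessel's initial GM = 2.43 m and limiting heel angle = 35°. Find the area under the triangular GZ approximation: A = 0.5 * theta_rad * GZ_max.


Formula: GZ_max = GM * sin(theta); Area = 0.5 * theta_rad * GZ_max
Step 1 — GZ_max = 2.43 * sin(35°) = 2.43 * 0.573576 = 1.39379 m
Step 2 — theta_rad = 35 * pi/180 = 0.610865 rad
Step 3 — Area = 0.5 * 0.610865 * 1.39379 ≈ 0.42571 m·rad (5 s.f.)

0.42571 m·rad


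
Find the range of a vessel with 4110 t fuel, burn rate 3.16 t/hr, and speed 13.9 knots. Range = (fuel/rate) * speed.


Formula: endurance = fuel / rate; range = endurance * speed
Step 1 — endurance = 4110 / 3.16 = 1300.6329 hours
Step 2 — range = 1300.6329 * 13.9 ≈ 18079 nautical miles (5 s.f.)

18079 NM


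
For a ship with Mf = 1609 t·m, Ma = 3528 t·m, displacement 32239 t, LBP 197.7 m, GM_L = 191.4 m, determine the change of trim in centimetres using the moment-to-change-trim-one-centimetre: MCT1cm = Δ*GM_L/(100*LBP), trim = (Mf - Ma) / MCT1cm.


Formula: net trimming moment = Mf - Ma; MCT1cm = Δ*GM_L/(100*LBP); trim = net moment / MCT1cm
Step 1 — net trimming moment = 1609 - 3528 = -1919 t·m
Step 2 — MCT1cm = 32239 * 191.4 / (100 * 197.7) = 312.1166 t·m/cm
Step 3 — trim = -1919 / 312.1166 ≈ -6.1483 cm (5 s.f.)

-6.1483 cm


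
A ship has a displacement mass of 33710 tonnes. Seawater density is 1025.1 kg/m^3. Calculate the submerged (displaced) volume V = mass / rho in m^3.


Formula: V = mass / rho
Step 1 — convert tonnes to kg: 33710 t * 1000 = 33710000 kg
Step 2 — V = 33710000 / 1025.1 ≈ 32885 m^3 (5 s.f.)

32885 m^3


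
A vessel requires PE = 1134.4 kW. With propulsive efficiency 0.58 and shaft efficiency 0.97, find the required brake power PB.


Formula: PB = PE / (eta_D * eta_S)
Step 1 — combined efficiency = eta_D * eta_S = 0.58 * 0.97 = 0.5626
Step 2 — PB = 1134.4 / 0.5626 ≈ 2016.4 kW (5 s.f.)

2016.4 kW


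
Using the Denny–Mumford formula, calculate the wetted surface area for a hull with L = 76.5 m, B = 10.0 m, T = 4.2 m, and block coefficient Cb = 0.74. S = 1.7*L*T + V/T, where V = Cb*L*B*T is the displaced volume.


Formula: S = 1.7*L*T + V/T with V = Cb*L*B*T, i.e. S = L * (1.7*T + Cb*B)
Step 1 — 1.7*T = 1.7 * 4.2 = 7.14 m
Step 2 — Cb*B = 0.74 * 10.0 = 7.4 m
Step 3 — 1.7*T + Cb*B = 7.14 + 7.4 = 14.54 m
Step 4 — S = 76.5 * 14.54 ≈ 1112.3 m^2 (5 s.f.)

1112.3 m^2


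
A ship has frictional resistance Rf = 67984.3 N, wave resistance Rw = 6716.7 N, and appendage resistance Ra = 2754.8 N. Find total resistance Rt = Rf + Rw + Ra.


Formula: Rt = Rf + Rw + Ra
Substituting: Rt = 67984.3 + 6716.7 + 2754.8
Result: Rt = 77455.8 N

77455.8 N


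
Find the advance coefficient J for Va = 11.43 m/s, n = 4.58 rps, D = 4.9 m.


Formula: J = Va / (n * D)
Step 1 — n * D = 4.58 * 4.9 = 22.442
Step 2 — J = 11.43 / 22.442 ≈ 0.50931 (5 s.f.)

0.50931


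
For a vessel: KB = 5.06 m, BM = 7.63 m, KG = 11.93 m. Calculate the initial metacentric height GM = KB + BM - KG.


Formula: GM = KB + BM - KG
Step 1 — KM = KB + BM = 5.06 + 7.63 = 12.69 m
Step 2 — GM = KM - KG = 12.69 - 11.93 = 0.76 m

0.76 m


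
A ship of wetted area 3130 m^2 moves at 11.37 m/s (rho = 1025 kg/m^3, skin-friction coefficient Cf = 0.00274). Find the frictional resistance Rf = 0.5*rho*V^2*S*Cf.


Formula: Rf = 0.5 * rho * V^2 * S * Cf
Step 1 — V^2 = 11.37^2 = 129.2769
Step 2 — 0.5 * rho * V^2 = 0.5 * 1025 * 129.2769 = 66254.41125
Step 3 — Rf = 66254.41125 * 3130 * 0.00274 ≈ 568210 N (5 s.f.)

568210 N


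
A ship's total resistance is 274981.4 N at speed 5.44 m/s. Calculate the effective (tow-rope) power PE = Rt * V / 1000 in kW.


Formula: PE = Rt * V / 1000 (kW)
Step 1 — PE (W) = 274981.4 * 5.44 = 1495898.816 W
Step 2 — PE (kW) = 1495898.816 / 1000 ≈ 1495.9 kW (5 s.f.)

1495.9 kW


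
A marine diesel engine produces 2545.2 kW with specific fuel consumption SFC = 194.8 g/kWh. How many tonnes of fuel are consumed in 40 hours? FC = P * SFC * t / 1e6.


Formula: FC (tonnes) = P * SFC * t / 1,000,000
Step 1 — P * SFC * t = 2545.2 * 194.8 * 40 = 19832198.4 g
Step 2 — FC (tonnes) = 19832198.4 / 1,000,000 ≈ 19.832 tonnes (5 s.f.)

19.832 tonnes


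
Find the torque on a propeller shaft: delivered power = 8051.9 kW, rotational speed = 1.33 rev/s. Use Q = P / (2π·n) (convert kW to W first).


Formula: Q = P_W / (2 * pi * n)
Step 1 — P_W = 8051.9 kW * 1000 = 8051900.0 W
Step 2 — 2 * pi * n = 2 * pi * 1.33 = 8.356636
Step 3 — Q = 8051900.0 / 8.356636 ≈ 963530 N·m (5 s.f.)

963530 N·m


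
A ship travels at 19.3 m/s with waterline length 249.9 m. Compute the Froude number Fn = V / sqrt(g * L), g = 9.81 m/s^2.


Formula: Fn = V / sqrt(g * L)
Step 1 — g * L = 9.81 * 249.9 = 2451.519
Step 2 — sqrt(g * L) = sqrt(2451.519) = 49.512817
Step 3 — Fn = 19.3 / 49.512817 ≈ 0.38980 (5 s.f.)

0.38980


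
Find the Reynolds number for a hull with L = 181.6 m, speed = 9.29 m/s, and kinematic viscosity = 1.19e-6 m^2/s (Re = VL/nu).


Formula: Re = V * L / nu
Step 1 — V * L = 9.29 * 181.6 = 1687.064 m^2/s
Step 2 — Re = 1687.064 / 1.19e-6 = 1.42e+09

1.42e+09


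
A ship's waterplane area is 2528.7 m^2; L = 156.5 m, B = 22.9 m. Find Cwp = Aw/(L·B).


Formula: Cwp = Aw / (L * B)
Step 1 — L * B = 156.5 * 22.9 = 3583.85 m^2
Step 2 — Cwp = 2528.7 / 3583.85 ≈ 0.70558 (5 s.f.)

0.70558


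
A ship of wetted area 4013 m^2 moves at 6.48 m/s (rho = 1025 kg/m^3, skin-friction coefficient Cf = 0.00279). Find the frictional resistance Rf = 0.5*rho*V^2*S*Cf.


Formula: Rf = 0.5 * rho * V^2 * S * Cf
Step 1 — V^2 = 6.48^2 = 41.9904
Step 2 — 0.5 * rho * V^2 = 0.5 * 1025 * 41.9904 = 21520.08
Step 3 — Rf = 21520.08 * 4013 * 0.00279 ≈ 240940 N (5 s.f.)

240940 N


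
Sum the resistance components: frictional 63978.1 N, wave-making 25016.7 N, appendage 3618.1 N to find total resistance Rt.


Formula: Rt = Rf + Rw + Ra
Substituting: Rt = 63978.1 + 25016.7 + 3618.1
Result: Rt = 92612.9 N

92612.9 N


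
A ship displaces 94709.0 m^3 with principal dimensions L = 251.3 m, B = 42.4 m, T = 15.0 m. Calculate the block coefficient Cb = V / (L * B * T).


Formula: Cb = V / (L * B * T)
Step 1 — L * B * T = 251.3 * 42.4 * 15.0 = 159826.8 m^3
Step 2 — Cb = 94709.0 / 159826.8 ≈ 0.59257 (5 s.f.)

0.59257


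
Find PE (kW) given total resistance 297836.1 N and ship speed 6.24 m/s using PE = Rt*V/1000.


Formula: PE = Rt * V / 1000 (kW)
Step 1 — PE (W) = 297836.1 * 6.24 = 1858497.264 W
Step 2 — PE (kW) = 1858497.264 / 1000 ≈ 1858.5 kW (5 s.f.)

1858.5 kW


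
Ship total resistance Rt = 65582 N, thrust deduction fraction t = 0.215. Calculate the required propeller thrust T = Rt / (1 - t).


Formula: T = Rt / (1 - t)
Step 1 — (1 - t) = 1 - 0.215 = 0.785
Step 2 — T = 65582 / 0.785 ≈ 83544 N (5 s.f.)

83544 N


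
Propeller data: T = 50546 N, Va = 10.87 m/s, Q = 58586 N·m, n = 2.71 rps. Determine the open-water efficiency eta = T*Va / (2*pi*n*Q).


Formula: eta = T * Va / (2 * pi * n * Q)
Step 1 — numerator = T * Va = 50546 * 10.87 = 549435.02
Step 2 — 2 * pi * n = 2 * pi * 2.71 = 17.027432
Step 3 — denominator = 17.027432 * 58586 = 997569.13
Step 4 — eta = 549435.02 / 997569.13 ≈ 0.55077 (5 s.f.)

0.55077


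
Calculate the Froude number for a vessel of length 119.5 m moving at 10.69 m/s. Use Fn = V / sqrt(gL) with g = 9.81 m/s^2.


Formula: Fn = V / sqrt(g * L)
Step 1 — g * L = 9.81 * 119.5 = 1172.295
Step 2 — sqrt(g * L) = sqrt(1172.295) = 34.238794
Step 3 — Fn = 10.69 / 34.238794 ≈ 0.31222 (5 s.f.)

0.31222


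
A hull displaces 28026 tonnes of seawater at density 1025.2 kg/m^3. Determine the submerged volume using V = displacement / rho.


Formula: V = mass / rho
Step 1 — convert tonnes to kg: 28026 t * 1000 = 28026000 kg
Step 2 — V = 28026000 / 1025.2 ≈ 27337 m^3 (5 s.f.)

27337 m^3


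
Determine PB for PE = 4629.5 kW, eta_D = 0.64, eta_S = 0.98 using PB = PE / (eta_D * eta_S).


Formula: PB = PE / (eta_D * eta_S)
Step 1 — combined efficiency = eta_D * eta_S = 0.64 * 0.98 = 0.6272
Step 2 — PB = 4629.5 / 0.6272 ≈ 7381.2 kW (5 s.f.)

7381.2 kW


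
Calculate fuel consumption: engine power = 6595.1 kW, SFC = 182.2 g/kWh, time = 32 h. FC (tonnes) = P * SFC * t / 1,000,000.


Formula: FC (tonnes) = P * SFC * t / 1,000,000
Step 1 — P * SFC * t = 6595.1 * 182.2 * 32 = 38452071.04 g
Step 2 — FC (tonnes) = 38452071.04 / 1,000,000 ≈ 38.452 tonnes (5 s.f.)

38.452 tonnes


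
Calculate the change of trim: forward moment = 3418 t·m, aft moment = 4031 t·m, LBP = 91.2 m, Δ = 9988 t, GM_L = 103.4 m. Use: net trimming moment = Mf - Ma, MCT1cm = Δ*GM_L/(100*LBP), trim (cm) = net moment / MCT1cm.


Formula: net trimming moment = Mf - Ma; MCT1cm = Δ*GM_L/(100*LBP); trim = net moment / MCT1cm
Step 1 — net trimming moment = 3418 - 4031 = -613 t·m
Step 2 — MCT1cm = 9988 * 103.4 / (100 * 91.2) = 113.2411 t·m/cm
Step 3 — trim = -613 / 113.2411 ≈ -5.4132 cm (5 s.f.)

-5.4132 cm


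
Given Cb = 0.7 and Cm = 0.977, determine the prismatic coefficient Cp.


Formula: Cp = Cb / Cm
Substituting: Cp = 0.7 / 0.977
Result: Cp ≈ 0.71648 (5 s.f.)

0.71648


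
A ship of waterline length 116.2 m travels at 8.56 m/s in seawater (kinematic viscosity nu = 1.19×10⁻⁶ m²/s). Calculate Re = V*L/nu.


Formula: Re = V * L / nu
Step 1 — V * L = 8.56 * 116.2 = 994.672 m^2/s
Step 2 — Re = 994.672 / 1.19e-6 = 8.36e+08

8.36e+08


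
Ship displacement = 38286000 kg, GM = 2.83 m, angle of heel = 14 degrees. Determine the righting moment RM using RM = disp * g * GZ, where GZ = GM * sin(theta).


Formula: GZ = GM * sin(theta); RM = disp * g * GZ
Step 1 — GZ = 2.83 * sin(14°) = 2.83 * 0.241922 = 0.684639 m
Step 2 — RM = 38286000 * 9.81 * 0.684639 ≈ 257140000 N·m (5 s.f.)

257140000 N·m


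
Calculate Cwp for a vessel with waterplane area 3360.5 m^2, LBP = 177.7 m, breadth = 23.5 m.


Formula: Cwp = Aw / (L * B)
Step 1 — L * B = 177.7 * 23.5 = 4175.95 m^2
Step 2 — Cwp = 3360.5 / 4175.95 ≈ 0.80473 (5 s.f.)

0.80473


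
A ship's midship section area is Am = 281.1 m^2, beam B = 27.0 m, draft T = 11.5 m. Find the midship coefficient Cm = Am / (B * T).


Formula: Cm = Am / (B * T)
Step 1 — B * T = 27.0 * 11.5 = 310.5 m^2
Step 2 — Cm = 281.1 / 310.5 ≈ 0.90531 (5 s.f.)

0.90531


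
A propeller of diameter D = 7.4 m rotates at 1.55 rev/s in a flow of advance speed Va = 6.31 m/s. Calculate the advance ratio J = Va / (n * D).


Formula: J = Va / (n * D)
Step 1 — n * D = 1.55 * 7.4 = 11.47
Step 2 — J = 6.31 / 11.47 ≈ 0.55013 (5 s.f.)

0.55013


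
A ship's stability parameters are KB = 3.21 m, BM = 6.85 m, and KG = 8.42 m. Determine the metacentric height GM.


Formula: GM = KB + BM - KG
Step 1 — KM = KB + BM = 3.21 + 6.85 = 10.06 m
Step 2 — GM = KM - KG = 10.06 - 8.42 = 1.64 m

1.64 m


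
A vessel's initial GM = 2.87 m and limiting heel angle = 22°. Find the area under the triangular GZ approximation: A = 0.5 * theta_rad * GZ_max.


Formula: GZ_max = GM * sin(theta); Area = 0.5 * theta_rad * GZ_max
Step 1 — GZ_max = 2.87 * sin(22°) = 2.87 * 0.374607 = 1.075122 m
Step 2 — theta_rad = 22 * pi/180 = 0.383972 rad
Step 3 — Area = 0.5 * 0.383972 * 1.075122 ≈ 0.20641 m·rad (5 s.f.)

0.20641 m·rad


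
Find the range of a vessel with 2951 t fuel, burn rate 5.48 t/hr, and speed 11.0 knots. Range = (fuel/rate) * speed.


Formula: endurance = fuel / rate; range = endurance * speed
Step 1 — endurance = 2951 / 5.48 = 538.5036 hours
Step 2 — range = 538.5036 * 11.0 ≈ 5923.5 nautical miles (5 s.f.)

5923.5 NM


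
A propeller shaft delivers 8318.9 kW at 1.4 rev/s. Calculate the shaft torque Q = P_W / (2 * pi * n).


Formula: Q = P_W / (2 * pi * n)
Step 1 — P_W = 8318.9 kW * 1000 = 8318900.0 W
Step 2 — 2 * pi * n = 2 * pi * 1.4 = 8.796459
Step 3 — Q = 8318900.0 / 8.796459 ≈ 945710 N·m (5 s.f.)

945710 N·m


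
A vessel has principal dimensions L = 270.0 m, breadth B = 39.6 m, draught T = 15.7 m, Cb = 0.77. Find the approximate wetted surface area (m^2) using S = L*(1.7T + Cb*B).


Formula: S = 1.7*L*T + V/T with V = Cb*L*B*T, i.e. S = L * (1.7*T + Cb*B)
Step 1 — 1.7*T = 1.7 * 15.7 = 26.69 m
Step 2 — Cb*B = 0.77 * 39.6 = 30.492 m
Step 3 — 1.7*T + Cb*B = 26.69 + 30.492 = 57.182 m
Step 4 — S = 270.0 * 57.182 ≈ 15439 m^2 (5 s.f.)

15439 m^2


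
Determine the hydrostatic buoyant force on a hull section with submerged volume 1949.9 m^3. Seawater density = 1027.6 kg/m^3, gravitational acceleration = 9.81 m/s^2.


Formula: Fb = rho * g * V
Substituting: Fb = 1027.6 * 9.81 * 1949.9
Intermediate: 1027.6 * 9.81 = 10080.756
Result: Fb = 10080.756 * 1949.9 ≈ 19656000 N (5 s.f.)

19656000 N


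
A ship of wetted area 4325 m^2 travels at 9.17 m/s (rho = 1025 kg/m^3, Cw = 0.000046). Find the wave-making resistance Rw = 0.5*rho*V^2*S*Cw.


Formula: Rw = 0.5 * rho * V^2 * S * Cw
Step 1 — V^2 = 9.17^2 = 84.0889
Step 2 — 0.5 * rho * V^2 = 0.5 * 1025 * 84.0889 = 43095.56125
Step 3 — Rw = 43095.56125 * 4325 * 0.000046 ≈ 8573.9 N (5 s.f.)

8573.9 N


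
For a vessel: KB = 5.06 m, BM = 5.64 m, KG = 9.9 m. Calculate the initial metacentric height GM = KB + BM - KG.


Formula: GM = KB + BM - KG
Step 1 — KM = KB + BM = 5.06 + 5.64 = 10.7 m
Step 2 — GM = KM - KG = 10.7 - 9.9 = 0.8 m

0.8 m


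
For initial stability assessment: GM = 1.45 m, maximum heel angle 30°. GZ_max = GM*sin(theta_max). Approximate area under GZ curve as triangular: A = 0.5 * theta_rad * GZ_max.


Formula: GZ_max = GM * sin(theta); Area = 0.5 * theta_rad * GZ_max
Step 1 — GZ_max = 1.45 * sin(30°) = 1.45 * 0.5 = 0.725 m
Step 2 — theta_rad = 30 * pi/180 = 0.523599 rad
Step 3 — Area = 0.5 * 0.523599 * 0.725 ≈ 0.18980 m·rad (5 s.f.)

0.18980 m·rad


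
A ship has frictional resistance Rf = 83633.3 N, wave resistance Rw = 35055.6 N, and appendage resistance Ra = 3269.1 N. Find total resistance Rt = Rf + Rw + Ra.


Formula: Rt = Rf + Rw + Ra
Substituting: Rt = 83633.3 + 35055.6 + 3269.1
Result: Rt = 121958.0 N

121958.0 N


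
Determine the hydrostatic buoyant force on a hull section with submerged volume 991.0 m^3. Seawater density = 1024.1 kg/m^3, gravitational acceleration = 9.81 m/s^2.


Formula: Fb = rho * g * V
Substituting: Fb = 1024.1 * 9.81 * 991.0
Intermediate: 1024.1 * 9.81 = 10046.421
Result: Fb = 10046.421 * 991.0 ≈ 9956000 N (5 s.f.)

9956000 N


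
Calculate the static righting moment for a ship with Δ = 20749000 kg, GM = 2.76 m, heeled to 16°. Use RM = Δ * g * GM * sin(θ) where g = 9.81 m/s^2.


Formula: GZ = GM * sin(theta); RM = disp * g * GZ
Step 1 — GZ = 2.76 * sin(16°) = 2.76 * 0.275637 = 0.760758 m
Step 2 — RM = 20749000 * 9.81 * 0.760758 ≈ 154850000 N·m (5 s.f.)

154850000 N·m


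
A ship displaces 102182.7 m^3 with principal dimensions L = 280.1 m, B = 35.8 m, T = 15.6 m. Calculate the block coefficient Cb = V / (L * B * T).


Formula: Cb = V / (L * B * T)
Step 1 — L * B * T = 280.1 * 35.8 * 15.6 = 156430.248 m^3
Step 2 — Cb = 102182.7 / 156430.248 ≈ 0.65322 (5 s.f.)

0.65322


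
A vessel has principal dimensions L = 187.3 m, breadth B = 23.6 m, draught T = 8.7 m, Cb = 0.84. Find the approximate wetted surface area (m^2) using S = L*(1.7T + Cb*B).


Formula: S = 1.7*L*T + V/T with V = Cb*L*B*T, i.e. S = L * (1.7*T + Cb*B)
Step 1 — 1.7*T = 1.7 * 8.7 = 14.79 m
Step 2 — Cb*B = 0.84 * 23.6 = 19.824 m
Step 3 — 1.7*T + Cb*B = 14.79 + 19.824 = 34.614 m
Step 4 — S = 187.3 * 34.614 ≈ 6483.2 m^2 (5 s.f.)

6483.2 m^2


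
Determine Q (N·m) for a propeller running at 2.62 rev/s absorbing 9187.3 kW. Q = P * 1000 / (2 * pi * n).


Formula: Q = P_W / (2 * pi * n)
Step 1 — P_W = 9187.3 kW * 1000 = 9187300.0 W
Step 2 — 2 * pi * n = 2 * pi * 2.62 = 16.461946
Step 3 — Q = 9187300.0 / 16.461946 ≈ 558090 N·m (5 s.f.)

558090 N·m


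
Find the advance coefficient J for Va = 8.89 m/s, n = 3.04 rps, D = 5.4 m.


Formula: J = Va / (n * D)
Step 1 — n * D = 3.04 * 5.4 = 16.416
Step 2 — J = 8.89 / 16.416 ≈ 0.54154 (5 s.f.)

0.54154


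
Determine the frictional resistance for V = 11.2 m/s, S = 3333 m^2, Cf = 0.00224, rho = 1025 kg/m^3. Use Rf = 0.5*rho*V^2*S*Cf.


Formula: Rf = 0.5 * rho * V^2 * S * Cf
Step 1 — V^2 = 11.2^2 = 125.44
Step 2 — 0.5 * rho * V^2 = 0.5 * 1025 * 125.44 = 64288.0
Step 3 — Rf = 64288.0 * 3333 * 0.00224 ≈ 479970 N (5 s.f.)

479970 N


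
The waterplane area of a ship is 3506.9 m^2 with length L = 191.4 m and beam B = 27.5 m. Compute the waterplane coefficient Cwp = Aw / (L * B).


Formula: Cwp = Aw / (L * B)
Step 1 — L * B = 191.4 * 27.5 = 5263.5 m^2
Step 2 — Cwp = 3506.9 / 5263.5 ≈ 0.66627 (5 s.f.)

0.66627


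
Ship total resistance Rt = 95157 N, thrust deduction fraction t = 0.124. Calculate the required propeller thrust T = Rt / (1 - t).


Formula: T = Rt / (1 - t)
Step 1 — (1 - t) = 1 - 0.124 = 0.876
Step 2 — T = 95157 / 0.876 ≈ 108630 N (5 s.f.)

108630 N


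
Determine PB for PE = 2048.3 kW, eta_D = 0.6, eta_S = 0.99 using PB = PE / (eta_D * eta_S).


Formula: PB = PE / (eta_D * eta_S)
Step 1 — combined efficiency = eta_D * eta_S = 0.6 * 0.99 = 0.594
Step 2 — PB = 2048.3 / 0.594 ≈ 3448.3 kW (5 s.f.)

3448.3 kW


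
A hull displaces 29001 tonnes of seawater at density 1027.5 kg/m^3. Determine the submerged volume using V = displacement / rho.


Formula: V = mass / rho
Step 1 — convert tonnes to kg: 29001 t * 1000 = 29001000 kg
Step 2 — V = 29001000 / 1027.5 ≈ 28225 m^3 (5 s.f.)

28225 m^3


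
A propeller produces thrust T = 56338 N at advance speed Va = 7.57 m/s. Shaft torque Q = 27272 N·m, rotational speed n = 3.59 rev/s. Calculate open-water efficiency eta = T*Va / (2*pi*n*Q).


Formula: eta = T * Va / (2 * pi * n * Q)
Step 1 — numerator = T * Va = 56338 * 7.57 = 426478.66
Step 2 — 2 * pi * n = 2 * pi * 3.59 = 22.556635
Step 3 — denominator = 22.556635 * 27272 = 615164.55
Step 4 — eta = 426478.66 / 615164.55 ≈ 0.69328 (5 s.f.)

0.69328


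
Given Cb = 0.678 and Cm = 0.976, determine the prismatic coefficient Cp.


Formula: Cp = Cb / Cm
Substituting: Cp = 0.678 / 0.976
Result: Cp ≈ 0.69467 (5 s.f.)

0.69467


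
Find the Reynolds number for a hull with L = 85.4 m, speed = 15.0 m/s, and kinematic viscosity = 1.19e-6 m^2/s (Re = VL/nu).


Formula: Re = V * L / nu
Step 1 — V * L = 15.0 * 85.4 = 1281.0 m^2/s
Step 2 — Re = 1281.0 / 1.19e-6 = 1.08e+09

1.08e+09


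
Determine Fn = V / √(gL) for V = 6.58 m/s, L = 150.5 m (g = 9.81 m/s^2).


Formula: Fn = V / sqrt(g * L)
Step 1 — g * L = 9.81 * 150.5 = 1476.405
Step 2 — sqrt(g * L) = sqrt(1476.405) = 38.424016
Step 3 — Fn = 6.58 / 38.424016 ≈ 0.17125 (5 s.f.)

0.17125


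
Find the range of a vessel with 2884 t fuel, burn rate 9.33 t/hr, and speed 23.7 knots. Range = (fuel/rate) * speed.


Formula: endurance = fuel / rate; range = endurance * speed
Step 1 — endurance = 2884 / 9.33 = 309.1104 hours
Step 2 — range = 309.1104 * 23.7 ≈ 7325.9 nautical miles (5 s.f.)

7325.9 NM


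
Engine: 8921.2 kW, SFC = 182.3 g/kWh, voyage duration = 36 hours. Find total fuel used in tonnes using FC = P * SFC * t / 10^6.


Formula: FC (tonnes) = P * SFC * t / 1,000,000
Step 1 — P * SFC * t = 8921.2 * 182.3 * 36 = 58548051.36 g
Step 2 — FC (tonnes) = 58548051.36 / 1,000,000 ≈ 58.548 tonnes (5 s.f.)

58.548 tonnes


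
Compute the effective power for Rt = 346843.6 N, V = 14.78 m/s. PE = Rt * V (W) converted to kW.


Formula: PE = Rt * V / 1000 (kW)
Step 1 — PE (W) = 346843.6 * 14.78 = 5126348.408 W
Step 2 — PE (kW) = 5126348.408 / 1000 ≈ 5126.3 kW (5 s.f.)

5126.3 kW


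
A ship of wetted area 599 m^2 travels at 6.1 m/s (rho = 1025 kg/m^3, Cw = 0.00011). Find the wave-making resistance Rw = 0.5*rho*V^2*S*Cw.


Formula: Rw = 0.5 * rho * V^2 * S * Cw
Step 1 — V^2 = 6.1^2 = 37.21
Step 2 — 0.5 * rho * V^2 = 0.5 * 1025 * 37.21 = 19070.125
Step 3 — Rw = 19070.125 * 599 * 0.00011 ≈ 1256.5 N (5 s.f.)

1256.5 N


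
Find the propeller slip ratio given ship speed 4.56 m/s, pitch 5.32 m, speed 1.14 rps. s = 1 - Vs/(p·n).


Formula: s = 1 - Vs / (p * n)
Step 1 — p * n = 5.32 * 1.14 = 6.0648
Step 2 — Vs / (p*n) = 4.56 / 6.0648 = 0.75188 (6 d.p.)
Step 3 — s = 1 - 0.75188 = 0.24812

0.24812


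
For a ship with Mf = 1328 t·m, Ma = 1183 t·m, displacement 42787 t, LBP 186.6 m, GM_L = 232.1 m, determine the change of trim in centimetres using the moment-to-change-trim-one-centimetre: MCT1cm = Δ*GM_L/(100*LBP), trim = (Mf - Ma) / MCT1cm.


Formula: net trimming moment = Mf - Ma; MCT1cm = Δ*GM_L/(100*LBP); trim = net moment / MCT1cm
Step 1 — net trimming moment = 1328 - 1183 = 145 t·m
Step 2 — MCT1cm = 42787 * 232.1 / (100 * 186.6) = 532.2006 t·m/cm
Step 3 — trim = 145 / 532.2006 ≈ 0.27245 cm (5 s.f.)

0.27245 cm


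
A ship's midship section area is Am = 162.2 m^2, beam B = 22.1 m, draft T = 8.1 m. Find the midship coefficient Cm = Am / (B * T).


Formula: Cm = Am / (B * T)
Step 1 — B * T = 22.1 * 8.1 = 179.01 m^2
Step 2 — Cm = 162.2 / 179.01 ≈ 0.90609 (5 s.f.)

0.90609


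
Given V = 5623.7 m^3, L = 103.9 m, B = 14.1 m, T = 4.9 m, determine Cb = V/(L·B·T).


Formula: Cb = V / (L * B * T)
Step 1 — L * B * T = 103.9 * 14.1 * 4.9 = 7178.451 m^3
Step 2 — Cb = 5623.7 / 7178.451 ≈ 0.78341 (5 s.f.)

0.78341


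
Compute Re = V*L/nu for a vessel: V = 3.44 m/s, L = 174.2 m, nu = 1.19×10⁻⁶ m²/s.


Formula: Re = V * L / nu
Step 1 — V * L = 3.44 * 174.2 = 599.248 m^2/s
Step 2 — Re = 599.248 / 1.19e-6 = 5.04e+08

5.04e+08


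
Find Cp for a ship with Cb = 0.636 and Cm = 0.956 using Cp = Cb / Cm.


Formula: Cp = Cb / Cm
Substituting: Cp = 0.636 / 0.956
Result: Cp ≈ 0.66527 (5 s.f.)

0.66527


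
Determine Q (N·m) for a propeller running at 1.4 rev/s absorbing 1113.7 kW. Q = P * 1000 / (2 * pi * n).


Formula: Q = P_W / (2 * pi * n)
Step 1 — P_W = 1113.7 kW * 1000 = 1113700.0 W
Step 2 — 2 * pi * n = 2 * pi * 1.4 = 8.796459
Step 3 — Q = 1113700.0 / 8.796459 ≈ 126610 N·m (5 s.f.)

126610 N·m


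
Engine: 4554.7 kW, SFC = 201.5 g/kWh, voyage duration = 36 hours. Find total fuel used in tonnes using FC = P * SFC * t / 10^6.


Formula: FC (tonnes) = P * SFC * t / 1,000,000
Step 1 — P * SFC * t = 4554.7 * 201.5 * 36 = 33039793.8 g
Step 2 — FC (tonnes) = 33039793.8 / 1,000,000 ≈ 33.040 tonnes (5 s.f.)

33.040 tonnes


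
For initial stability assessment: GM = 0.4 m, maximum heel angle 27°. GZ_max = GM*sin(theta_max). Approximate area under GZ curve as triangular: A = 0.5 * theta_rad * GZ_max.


Formula: GZ_max = GM * sin(theta); Area = 0.5 * theta_rad * GZ_max
Step 1 — GZ_max = 0.4 * sin(27°) = 0.4 * 0.45399 = 0.181596 m
Step 2 — theta_rad = 27 * pi/180 = 0.471239 rad
Step 3 — Area = 0.5 * 0.471239 * 0.181596 ≈ 0.042788 m·rad (5 s.f.)

0.042788 m·rad


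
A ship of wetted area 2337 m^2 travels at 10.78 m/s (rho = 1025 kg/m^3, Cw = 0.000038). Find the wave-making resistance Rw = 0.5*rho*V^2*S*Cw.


Formula: Rw = 0.5 * rho * V^2 * S * Cw
Step 1 — V^2 = 10.78^2 = 116.2084
Step 2 — 0.5 * rho * V^2 = 0.5 * 1025 * 116.2084 = 59556.805
Step 3 — Rw = 59556.805 * 2337 * 0.000038 ≈ 5289.0 N (5 s.f.)

5289.0 N
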